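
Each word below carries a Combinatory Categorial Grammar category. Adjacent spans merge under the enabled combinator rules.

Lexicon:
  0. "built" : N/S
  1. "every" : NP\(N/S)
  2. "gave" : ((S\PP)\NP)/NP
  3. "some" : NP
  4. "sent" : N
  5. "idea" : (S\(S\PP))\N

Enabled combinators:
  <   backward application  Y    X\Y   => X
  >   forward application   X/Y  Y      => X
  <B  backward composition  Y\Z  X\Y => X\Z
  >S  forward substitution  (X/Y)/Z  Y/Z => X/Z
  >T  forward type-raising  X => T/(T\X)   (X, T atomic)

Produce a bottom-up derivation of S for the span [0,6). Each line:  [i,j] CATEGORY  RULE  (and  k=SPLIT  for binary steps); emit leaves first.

[0,6] S   <
  [0,4] S\PP   <
    [0,2] NP   <
      [0,1] "built" : N/S
      [1,2] "every" : NP\(N/S)
    [2,4] (S\PP)\NP   >
      [2,3] "gave" : ((S\PP)\NP)/NP
      [3,4] "some" : NP
  [4,6] S\(S\PP)   <
    [4,5] "sent" : N
    [5,6] "idea" : (S\(S\PP))\N

[0,1] N/S  lex  "built"
[1,2] NP\(N/S)  lex  "every"
[0,2] NP  <  k=1
[2,3] ((S\PP)\NP)/NP  lex  "gave"
[3,4] NP  lex  "some"
[2,4] (S\PP)\NP  >  k=3
[0,4] S\PP  <  k=2
[4,5] N  lex  "sent"
[5,6] (S\(S\PP))\N  lex  "idea"
[4,6] S\(S\PP)  <  k=5
[0,6] S  <  k=4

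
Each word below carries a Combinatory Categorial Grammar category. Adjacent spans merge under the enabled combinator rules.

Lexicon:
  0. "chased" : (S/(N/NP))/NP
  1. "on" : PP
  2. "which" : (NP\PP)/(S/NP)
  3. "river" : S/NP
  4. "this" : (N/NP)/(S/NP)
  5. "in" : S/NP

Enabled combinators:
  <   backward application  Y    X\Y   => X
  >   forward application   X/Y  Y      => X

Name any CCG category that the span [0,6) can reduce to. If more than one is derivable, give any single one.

S

[0,6] S   >
  [0,4] S/(N/NP)   >
    [0,1] "chased" : (S/(N/NP))/NP
    [1,4] NP   <
      [1,2] "on" : PP
      [2,4] NP\PP   >
        [2,3] "which" : (NP\PP)/(S/NP)
        [3,4] "river" : S/NP
  [4,6] N/NP   >
    [4,5] "this" : (N/NP)/(S/NP)
    [5,6] "in" : S/NP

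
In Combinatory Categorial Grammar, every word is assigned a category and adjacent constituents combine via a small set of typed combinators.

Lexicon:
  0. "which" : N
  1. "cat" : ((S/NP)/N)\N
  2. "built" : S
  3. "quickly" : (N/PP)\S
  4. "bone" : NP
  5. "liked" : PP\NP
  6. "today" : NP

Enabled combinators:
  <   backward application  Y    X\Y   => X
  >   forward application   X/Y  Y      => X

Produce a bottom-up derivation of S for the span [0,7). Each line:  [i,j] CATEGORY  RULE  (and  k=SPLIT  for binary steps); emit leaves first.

[0,7] S   >
  [0,6] S/NP   >
    [0,2] (S/NP)/N   <
      [0,1] "which" : N
      [1,2] "cat" : ((S/NP)/N)\N
    [2,6] N   >
      [2,4] N/PP   <
        [2,3] "built" : S
        [3,4] "quickly" : (N/PP)\S
      [4,6] PP   <
        [4,5] "bone" : NP
        [5,6] "liked" : PP\NP
  [6,7] "today" : NP

[0,1] N  lex  "which"
[1,2] ((S/NP)/N)\N  lex  "cat"
[0,2] (S/NP)/N  <  k=1
[2,3] S  lex  "built"
[3,4] (N/PP)\S  lex  "quickly"
[2,4] N/PP  <  k=3
[4,5] NP  lex  "bone"
[5,6] PP\NP  lex  "liked"
[4,6] PP  <  k=5
[2,6] N  >  k=4
[0,6] S/NP  >  k=2
[6,7] NP  lex  "today"
[0,7] S  >  k=6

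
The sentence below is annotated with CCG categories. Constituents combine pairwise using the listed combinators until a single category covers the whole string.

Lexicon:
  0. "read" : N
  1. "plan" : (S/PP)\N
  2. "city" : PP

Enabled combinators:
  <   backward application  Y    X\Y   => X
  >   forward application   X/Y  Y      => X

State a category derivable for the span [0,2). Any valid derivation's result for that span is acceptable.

[0,3] S   >
  [0,2] S/PP   <
    [0,1] "read" : N
    [1,2] "plan" : (S/PP)\N
  [2,3] "city" : PP

S/PP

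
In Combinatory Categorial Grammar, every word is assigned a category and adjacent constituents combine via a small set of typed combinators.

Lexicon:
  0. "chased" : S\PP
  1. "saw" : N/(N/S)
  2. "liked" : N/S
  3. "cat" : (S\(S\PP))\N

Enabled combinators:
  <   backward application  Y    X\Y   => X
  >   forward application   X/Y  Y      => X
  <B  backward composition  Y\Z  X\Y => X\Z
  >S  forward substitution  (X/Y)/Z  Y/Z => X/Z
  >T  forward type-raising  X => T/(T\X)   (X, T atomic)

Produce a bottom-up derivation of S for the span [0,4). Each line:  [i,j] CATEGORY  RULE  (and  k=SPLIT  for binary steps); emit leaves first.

[0,4] S   <
  [0,1] "chased" : S\PP
  [1,4] S\(S\PP)   <
    [1,3] N   >
      [1,2] "saw" : N/(N/S)
      [2,3] "liked" : N/S
    [3,4] "cat" : (S\(S\PP))\N

[0,1] S\PP  lex  "chased"
[1,2] N/(N/S)  lex  "saw"
[2,3] N/S  lex  "liked"
[1,3] N  >  k=2
[3,4] (S\(S\PP))\N  lex  "cat"
[1,4] S\(S\PP)  <  k=3
[0,4] S  <  k=1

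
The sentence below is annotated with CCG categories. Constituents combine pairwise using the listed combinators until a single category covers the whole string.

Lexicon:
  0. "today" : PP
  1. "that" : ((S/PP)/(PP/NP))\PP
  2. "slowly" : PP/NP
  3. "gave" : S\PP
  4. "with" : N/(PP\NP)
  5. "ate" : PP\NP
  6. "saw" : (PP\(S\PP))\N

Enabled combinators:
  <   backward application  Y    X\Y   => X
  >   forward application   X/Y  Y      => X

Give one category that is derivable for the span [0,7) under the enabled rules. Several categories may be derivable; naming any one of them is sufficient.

S

[0,7] S   >
  [0,3] S/PP   >
    [0,2] (S/PP)/(PP/NP)   <
      [0,1] "today" : PP
      [1,2] "that" : ((S/PP)/(PP/NP))\PP
    [2,3] "slowly" : PP/NP
  [3,7] PP   <
    [3,4] "gave" : S\PP
    [4,7] PP\(S\PP)   <
      [4,6] N   >
        [4,5] "with" : N/(PP\NP)
        [5,6] "ate" : PP\NP
      [6,7] "saw" : (PP\(S\PP))\N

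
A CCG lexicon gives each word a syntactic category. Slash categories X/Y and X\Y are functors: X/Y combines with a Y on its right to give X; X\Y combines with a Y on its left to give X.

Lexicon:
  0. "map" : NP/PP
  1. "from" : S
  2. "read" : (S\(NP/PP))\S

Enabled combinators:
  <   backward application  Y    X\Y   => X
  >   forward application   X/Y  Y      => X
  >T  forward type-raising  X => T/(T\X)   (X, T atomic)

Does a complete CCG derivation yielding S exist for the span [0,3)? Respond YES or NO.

YES

[0,3] S   <
  [0,1] "map" : NP/PP
  [1,3] S\(NP/PP)   <
    [1,2] "from" : S
    [2,3] "read" : (S\(NP/PP))\S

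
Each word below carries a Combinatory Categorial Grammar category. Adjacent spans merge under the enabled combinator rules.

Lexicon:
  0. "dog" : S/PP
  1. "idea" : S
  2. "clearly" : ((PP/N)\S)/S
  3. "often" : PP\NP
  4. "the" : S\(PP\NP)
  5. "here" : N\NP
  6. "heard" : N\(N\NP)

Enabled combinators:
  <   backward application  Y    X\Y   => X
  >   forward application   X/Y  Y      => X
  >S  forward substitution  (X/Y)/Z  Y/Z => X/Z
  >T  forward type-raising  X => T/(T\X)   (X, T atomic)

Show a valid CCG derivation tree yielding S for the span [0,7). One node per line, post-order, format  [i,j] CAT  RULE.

[0,1] S/PP  lex  "dog"
[1,2] S  lex  "idea"
[2,3] ((PP/N)\S)/S  lex  "clearly"
[3,4] PP\NP  lex  "often"
[4,5] S\(PP\NP)  lex  "the"
[3,5] S  <  k=4
[2,5] (PP/N)\S  >  k=3
[1,5] PP/N  <  k=2
[5,6] N\NP  lex  "here"
[6,7] N\(N\NP)  lex  "heard"
[5,7] N  <  k=6
[1,7] PP  >  k=5
[0,7] S  >  k=1

[0,7] S   >
  [0,1] "dog" : S/PP
  [1,7] PP   >
    [1,5] PP/N   <
      [1,2] "idea" : S
      [2,5] (PP/N)\S   >
        [2,3] "clearly" : ((PP/N)\S)/S
        [3,5] S   <
          [3,4] "often" : PP\NP
          [4,5] "the" : S\(PP\NP)
    [5,7] N   <
      [5,6] "here" : N\NP
      [6,7] "heard" : N\(N\NP)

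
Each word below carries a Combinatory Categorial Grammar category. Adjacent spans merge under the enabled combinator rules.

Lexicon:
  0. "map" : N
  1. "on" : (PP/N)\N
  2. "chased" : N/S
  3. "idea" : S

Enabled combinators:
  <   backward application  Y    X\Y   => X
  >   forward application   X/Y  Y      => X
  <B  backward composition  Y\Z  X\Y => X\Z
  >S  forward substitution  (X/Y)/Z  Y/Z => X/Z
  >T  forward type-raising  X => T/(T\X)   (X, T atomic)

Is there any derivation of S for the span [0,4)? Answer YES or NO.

NO

N (PP/N)\N N/S S
CKY chart[0,4] = {N/(N\PP), NP/(NP\PP), PP, PP/(PP\PP), S/(S\PP)}; S ∉ chart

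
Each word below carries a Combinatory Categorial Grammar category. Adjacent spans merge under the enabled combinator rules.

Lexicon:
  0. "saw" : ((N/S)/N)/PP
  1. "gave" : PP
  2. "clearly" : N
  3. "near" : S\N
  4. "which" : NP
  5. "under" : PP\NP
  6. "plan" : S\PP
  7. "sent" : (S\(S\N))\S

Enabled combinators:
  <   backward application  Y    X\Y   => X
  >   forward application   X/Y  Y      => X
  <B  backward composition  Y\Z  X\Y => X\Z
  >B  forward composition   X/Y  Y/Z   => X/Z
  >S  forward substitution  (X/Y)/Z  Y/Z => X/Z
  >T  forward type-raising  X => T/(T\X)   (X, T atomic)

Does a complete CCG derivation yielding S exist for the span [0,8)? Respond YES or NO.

NO

((N/S)/N)/PP PP N S\N NP PP\NP S\PP (S\(S\N))\S
CKY chart[0,8] = {N, N/(N\N), N/(S\S), NP/(NP\N), PP/(PP\N), S/(S\N)}; S ∉ chart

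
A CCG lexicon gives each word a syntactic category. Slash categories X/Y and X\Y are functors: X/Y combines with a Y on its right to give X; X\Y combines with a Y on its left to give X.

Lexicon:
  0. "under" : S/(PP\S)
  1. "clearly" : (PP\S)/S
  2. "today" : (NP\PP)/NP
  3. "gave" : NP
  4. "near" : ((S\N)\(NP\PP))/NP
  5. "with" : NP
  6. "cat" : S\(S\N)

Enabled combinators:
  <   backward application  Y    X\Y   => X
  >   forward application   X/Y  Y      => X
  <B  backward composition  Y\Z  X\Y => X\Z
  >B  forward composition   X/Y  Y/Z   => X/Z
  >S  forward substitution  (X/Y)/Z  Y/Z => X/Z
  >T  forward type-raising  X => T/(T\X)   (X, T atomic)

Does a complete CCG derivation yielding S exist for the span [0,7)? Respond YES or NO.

[0,7] S   >
  [0,1] "under" : S/(PP\S)
  [1,7] PP\S   >
    [1,2] "clearly" : (PP\S)/S
    [2,7] S   <
      [2,6] S\N   <
        [2,4] NP\PP   >
          [2,3] "today" : (NP\PP)/NP
          [3,4] "gave" : NP
        [4,6] (S\N)\(NP\PP)   >
          [4,5] "near" : ((S\N)\(NP\PP))/NP
          [5,6] "with" : NP
      [6,7] "cat" : S\(S\N)

YES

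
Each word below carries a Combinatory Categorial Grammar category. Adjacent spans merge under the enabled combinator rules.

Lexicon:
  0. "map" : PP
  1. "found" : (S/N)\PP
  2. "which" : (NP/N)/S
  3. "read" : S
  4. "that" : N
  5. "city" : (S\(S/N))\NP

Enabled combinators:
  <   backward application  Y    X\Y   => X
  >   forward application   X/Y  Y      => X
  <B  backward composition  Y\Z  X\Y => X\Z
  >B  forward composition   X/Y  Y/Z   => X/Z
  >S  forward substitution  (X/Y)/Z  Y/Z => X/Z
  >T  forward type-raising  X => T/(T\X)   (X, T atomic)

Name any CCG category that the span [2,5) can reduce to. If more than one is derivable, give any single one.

[0,6] S   <
  [0,2] S/N   <
    [0,1] "map" : PP
    [1,2] "found" : (S/N)\PP
  [2,6] S\(S/N)   <
    [2,5] NP   >
      [2,4] NP/N   >
        [2,3] "which" : (NP/N)/S
        [3,4] "read" : S
      [4,5] "that" : N
    [5,6] "city" : (S\(S/N))\NP

NP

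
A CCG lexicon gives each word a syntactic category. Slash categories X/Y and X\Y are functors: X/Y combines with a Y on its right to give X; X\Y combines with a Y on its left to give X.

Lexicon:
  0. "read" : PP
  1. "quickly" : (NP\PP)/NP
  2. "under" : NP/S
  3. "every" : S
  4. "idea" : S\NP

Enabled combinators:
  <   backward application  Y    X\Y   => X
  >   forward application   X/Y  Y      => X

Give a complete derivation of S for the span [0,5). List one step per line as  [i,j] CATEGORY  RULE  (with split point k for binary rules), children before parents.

[0,5] S   <
  [0,4] NP   <
    [0,1] "read" : PP
    [1,4] NP\PP   >
      [1,2] "quickly" : (NP\PP)/NP
      [2,4] NP   >
        [2,3] "under" : NP/S
        [3,4] "every" : S
  [4,5] "idea" : S\NP

[0,1] PP  lex  "read"
[1,2] (NP\PP)/NP  lex  "quickly"
[2,3] NP/S  lex  "under"
[3,4] S  lex  "every"
[2,4] NP  >  k=3
[1,4] NP\PP  >  k=2
[0,4] NP  <  k=1
[4,5] S\NP  lex  "idea"
[0,5] S  <  k=4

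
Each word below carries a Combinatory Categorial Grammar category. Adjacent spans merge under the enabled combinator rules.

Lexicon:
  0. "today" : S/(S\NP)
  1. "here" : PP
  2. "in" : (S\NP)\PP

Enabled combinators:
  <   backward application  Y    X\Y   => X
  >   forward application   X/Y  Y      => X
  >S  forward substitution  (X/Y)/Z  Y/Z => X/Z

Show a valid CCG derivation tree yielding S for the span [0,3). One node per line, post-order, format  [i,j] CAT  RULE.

[0,3] S   >
  [0,1] "today" : S/(S\NP)
  [1,3] S\NP   <
    [1,2] "here" : PP
    [2,3] "in" : (S\NP)\PP

[0,1] S/(S\NP)  lex  "today"
[1,2] PP  lex  "here"
[2,3] (S\NP)\PP  lex  "in"
[1,3] S\NP  <  k=2
[0,3] S  >  k=1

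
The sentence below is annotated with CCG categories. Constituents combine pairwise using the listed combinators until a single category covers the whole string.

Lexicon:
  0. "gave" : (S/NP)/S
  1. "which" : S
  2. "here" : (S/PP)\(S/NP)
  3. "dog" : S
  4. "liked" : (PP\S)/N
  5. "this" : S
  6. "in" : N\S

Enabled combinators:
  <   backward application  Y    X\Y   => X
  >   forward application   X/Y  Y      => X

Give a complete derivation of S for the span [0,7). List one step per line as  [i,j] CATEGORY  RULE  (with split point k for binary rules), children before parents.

[0,7] S   >
  [0,3] S/PP   <
    [0,2] S/NP   >
      [0,1] "gave" : (S/NP)/S
      [1,2] "which" : S
    [2,3] "here" : (S/PP)\(S/NP)
  [3,7] PP   <
    [3,4] "dog" : S
    [4,7] PP\S   >
      [4,5] "liked" : (PP\S)/N
      [5,7] N   <
        [5,6] "this" : S
        [6,7] "in" : N\S

[0,1] (S/NP)/S  lex  "gave"
[1,2] S  lex  "which"
[0,2] S/NP  >  k=1
[2,3] (S/PP)\(S/NP)  lex  "here"
[0,3] S/PP  <  k=2
[3,4] S  lex  "dog"
[4,5] (PP\S)/N  lex  "liked"
[5,6] S  lex  "this"
[6,7] N\S  lex  "in"
[5,7] N  <  k=6
[4,7] PP\S  >  k=5
[3,7] PP  <  k=4
[0,7] S  >  k=3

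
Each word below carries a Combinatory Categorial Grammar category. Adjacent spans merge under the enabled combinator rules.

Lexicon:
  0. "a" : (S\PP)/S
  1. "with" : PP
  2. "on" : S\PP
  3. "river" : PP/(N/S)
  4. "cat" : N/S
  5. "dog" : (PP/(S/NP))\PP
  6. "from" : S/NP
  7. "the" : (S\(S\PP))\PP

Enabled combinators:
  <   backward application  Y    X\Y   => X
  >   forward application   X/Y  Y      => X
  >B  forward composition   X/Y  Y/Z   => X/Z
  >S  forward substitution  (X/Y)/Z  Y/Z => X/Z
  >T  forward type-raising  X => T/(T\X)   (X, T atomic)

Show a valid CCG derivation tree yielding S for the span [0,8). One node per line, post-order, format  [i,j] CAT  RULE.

[0,1] (S\PP)/S  lex  "a"
[1,2] PP  lex  "with"
[1,2] S/(S\PP)  >T
[2,3] S\PP  lex  "on"
[1,3] S  >  k=2
[0,3] S\PP  >  k=1
[3,4] PP/(N/S)  lex  "river"
[4,5] N/S  lex  "cat"
[3,5] PP  >  k=4
[5,6] (PP/(S/NP))\PP  lex  "dog"
[3,6] PP/(S/NP)  <  k=5
[6,7] S/NP  lex  "from"
[3,7] PP  >  k=6
[7,8] (S\(S\PP))\PP  lex  "the"
[3,8] S\(S\PP)  <  k=7
[0,8] S  <  k=3

[0,8] S   <
  [0,3] S\PP   >
    [0,1] "a" : (S\PP)/S
    [1,3] S   >
      [1,2] S/(S\PP)   >T
        [1,2] "with" : PP
      [2,3] "on" : S\PP
  [3,8] S\(S\PP)   <
    [3,7] PP   >
      [3,6] PP/(S/NP)   <
        [3,5] PP   >
          [3,4] "river" : PP/(N/S)
          [4,5] "cat" : N/S
        [5,6] "dog" : (PP/(S/NP))\PP
      [6,7] "from" : S/NP
    [7,8] "the" : (S\(S\PP))\PP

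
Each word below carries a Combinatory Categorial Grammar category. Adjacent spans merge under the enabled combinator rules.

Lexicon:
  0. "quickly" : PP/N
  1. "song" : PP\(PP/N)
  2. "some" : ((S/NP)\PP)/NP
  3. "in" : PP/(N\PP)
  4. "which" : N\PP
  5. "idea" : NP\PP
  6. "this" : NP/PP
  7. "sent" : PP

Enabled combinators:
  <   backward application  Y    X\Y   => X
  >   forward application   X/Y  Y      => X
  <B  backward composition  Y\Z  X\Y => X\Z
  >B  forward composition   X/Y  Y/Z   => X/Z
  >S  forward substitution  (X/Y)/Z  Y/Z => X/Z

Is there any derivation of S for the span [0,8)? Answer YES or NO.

[0,8] S   >
  [0,6] S/NP   <
    [0,2] PP   <
      [0,1] "quickly" : PP/N
      [1,2] "song" : PP\(PP/N)
    [2,6] (S/NP)\PP   >
      [2,3] "some" : ((S/NP)\PP)/NP
      [3,6] NP   <
        [3,5] PP   >
          [3,4] "in" : PP/(N\PP)
          [4,5] "which" : N\PP
        [5,6] "idea" : NP\PP
  [6,8] NP   >
    [6,7] "this" : NP/PP
    [7,8] "sent" : PP

YES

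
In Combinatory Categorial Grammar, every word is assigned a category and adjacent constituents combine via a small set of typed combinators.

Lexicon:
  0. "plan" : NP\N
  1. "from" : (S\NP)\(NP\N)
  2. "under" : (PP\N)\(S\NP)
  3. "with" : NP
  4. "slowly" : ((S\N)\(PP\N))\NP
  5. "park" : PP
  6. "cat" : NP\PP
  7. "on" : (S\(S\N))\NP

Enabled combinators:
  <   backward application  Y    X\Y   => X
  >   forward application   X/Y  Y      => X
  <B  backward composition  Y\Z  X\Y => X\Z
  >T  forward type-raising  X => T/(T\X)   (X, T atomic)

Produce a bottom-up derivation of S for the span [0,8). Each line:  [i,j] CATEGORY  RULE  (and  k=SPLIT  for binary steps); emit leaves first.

[0,1] NP\N  lex  "plan"
[1,2] (S\NP)\(NP\N)  lex  "from"
[0,2] S\NP  <  k=1
[2,3] (PP\N)\(S\NP)  lex  "under"
[0,3] PP\N  <  k=2
[3,4] NP  lex  "with"
[4,5] ((S\N)\(PP\N))\NP  lex  "slowly"
[3,5] (S\N)\(PP\N)  <  k=4
[0,5] S\N  <  k=3
[5,6] PP  lex  "park"
[5,6] NP/(NP\PP)  >T
[6,7] NP\PP  lex  "cat"
[5,7] NP  >  k=6
[7,8] (S\(S\N))\NP  lex  "on"
[5,8] S\(S\N)  <  k=7
[0,8] S  <  k=5

[0,8] S   <
  [0,5] S\N   <
    [0,3] PP\N   <
      [0,2] S\NP   <
        [0,1] "plan" : NP\N
        [1,2] "from" : (S\NP)\(NP\N)
      [2,3] "under" : (PP\N)\(S\NP)
    [3,5] (S\N)\(PP\N)   <
      [3,4] "with" : NP
      [4,5] "slowly" : ((S\N)\(PP\N))\NP
  [5,8] S\(S\N)   <
    [5,7] NP   >
      [5,6] NP/(NP\PP)   >T
        [5,6] "park" : PP
      [6,7] "cat" : NP\PP
    [7,8] "on" : (S\(S\N))\NP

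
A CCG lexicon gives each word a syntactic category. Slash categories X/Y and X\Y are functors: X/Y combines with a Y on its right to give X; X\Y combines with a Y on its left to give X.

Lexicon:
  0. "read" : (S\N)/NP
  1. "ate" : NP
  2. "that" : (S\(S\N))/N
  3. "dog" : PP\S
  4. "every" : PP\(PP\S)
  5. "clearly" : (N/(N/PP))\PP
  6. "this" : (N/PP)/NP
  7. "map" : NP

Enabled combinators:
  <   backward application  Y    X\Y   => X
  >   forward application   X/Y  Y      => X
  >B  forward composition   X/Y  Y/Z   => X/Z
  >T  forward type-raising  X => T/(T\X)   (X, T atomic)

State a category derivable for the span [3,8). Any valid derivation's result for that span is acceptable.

N

[0,8] S   <
  [0,2] S\N   >
    [0,1] "read" : (S\N)/NP
    [1,2] "ate" : NP
  [2,8] S\(S\N)   >
    [2,3] "that" : (S\(S\N))/N
    [3,8] N   >
      [3,7] N/NP   >B
        [3,6] N/(N/PP)   <
          [3,5] PP   <
            [3,4] "dog" : PP\S
            [4,5] "every" : PP\(PP\S)
          [5,6] "clearly" : (N/(N/PP))\PP
        [6,7] "this" : (N/PP)/NP
      [7,8] "map" : NP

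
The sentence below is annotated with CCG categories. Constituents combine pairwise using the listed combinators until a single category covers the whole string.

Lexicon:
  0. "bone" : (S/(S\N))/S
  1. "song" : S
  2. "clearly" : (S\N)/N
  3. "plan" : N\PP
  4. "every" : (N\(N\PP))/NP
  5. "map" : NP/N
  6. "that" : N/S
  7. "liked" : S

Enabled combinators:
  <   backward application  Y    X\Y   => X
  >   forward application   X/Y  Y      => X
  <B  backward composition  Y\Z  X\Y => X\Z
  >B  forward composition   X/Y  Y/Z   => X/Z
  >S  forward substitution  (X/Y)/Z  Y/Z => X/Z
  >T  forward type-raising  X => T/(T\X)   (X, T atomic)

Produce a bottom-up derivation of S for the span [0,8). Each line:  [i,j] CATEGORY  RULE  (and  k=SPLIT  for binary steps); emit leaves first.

[0,8] S   >
  [0,2] S/(S\N)   >
    [0,1] "bone" : (S/(S\N))/S
    [1,2] "song" : S
  [2,8] S\N   >
    [2,3] "clearly" : (S\N)/N
    [3,8] N   <
      [3,4] "plan" : N\PP
      [4,8] N\(N\PP)   >
        [4,5] "every" : (N\(N\PP))/NP
        [5,8] NP   >
          [5,6] "map" : NP/N
          [6,8] N   >
            [6,7] "that" : N/S
            [7,8] "liked" : S

[0,1] (S/(S\N))/S  lex  "bone"
[1,2] S  lex  "song"
[0,2] S/(S\N)  >  k=1
[2,3] (S\N)/N  lex  "clearly"
[3,4] N\PP  lex  "plan"
[4,5] (N\(N\PP))/NP  lex  "every"
[5,6] NP/N  lex  "map"
[6,7] N/S  lex  "that"
[7,8] S  lex  "liked"
[6,8] N  >  k=7
[5,8] NP  >  k=6
[4,8] N\(N\PP)  >  k=5
[3,8] N  <  k=4
[2,8] S\N  >  k=3
[0,8] S  >  k=2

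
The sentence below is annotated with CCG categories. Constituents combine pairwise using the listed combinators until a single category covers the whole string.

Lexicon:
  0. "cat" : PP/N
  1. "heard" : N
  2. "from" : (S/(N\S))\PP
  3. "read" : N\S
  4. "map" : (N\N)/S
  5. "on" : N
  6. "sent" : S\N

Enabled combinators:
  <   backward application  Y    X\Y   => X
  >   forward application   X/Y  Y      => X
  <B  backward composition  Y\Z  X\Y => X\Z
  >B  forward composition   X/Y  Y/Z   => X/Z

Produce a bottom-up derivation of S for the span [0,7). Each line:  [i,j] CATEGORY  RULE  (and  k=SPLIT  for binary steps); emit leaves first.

[0,7] S   >
  [0,3] S/(N\S)   <
    [0,2] PP   >
      [0,1] "cat" : PP/N
      [1,2] "heard" : N
    [2,3] "from" : (S/(N\S))\PP
  [3,7] N\S   <B
    [3,4] "read" : N\S
    [4,7] N\N   >
      [4,5] "map" : (N\N)/S
      [5,7] S   <
        [5,6] "on" : N
        [6,7] "sent" : S\N

[0,1] PP/N  lex  "cat"
[1,2] N  lex  "heard"
[0,2] PP  >  k=1
[2,3] (S/(N\S))\PP  lex  "from"
[0,3] S/(N\S)  <  k=2
[3,4] N\S  lex  "read"
[4,5] (N\N)/S  lex  "map"
[5,6] N  lex  "on"
[6,7] S\N  lex  "sent"
[5,7] S  <  k=6
[4,7] N\N  >  k=5
[3,7] N\S  <B  k=4
[0,7] S  >  k=3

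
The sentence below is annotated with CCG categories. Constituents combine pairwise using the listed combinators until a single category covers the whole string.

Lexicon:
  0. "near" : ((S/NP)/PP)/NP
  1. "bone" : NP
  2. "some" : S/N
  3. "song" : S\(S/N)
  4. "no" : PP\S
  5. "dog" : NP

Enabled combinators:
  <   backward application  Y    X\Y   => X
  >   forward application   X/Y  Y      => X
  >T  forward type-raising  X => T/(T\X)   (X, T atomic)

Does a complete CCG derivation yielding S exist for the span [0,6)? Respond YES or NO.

YES

[0,6] S   >
  [0,5] S/NP   >
    [0,2] (S/NP)/PP   >
      [0,1] "near" : ((S/NP)/PP)/NP
      [1,2] "bone" : NP
    [2,5] PP   <
      [2,4] S   <
        [2,3] "some" : S/N
        [3,4] "song" : S\(S/N)
      [4,5] "no" : PP\S
  [5,6] "dog" : NP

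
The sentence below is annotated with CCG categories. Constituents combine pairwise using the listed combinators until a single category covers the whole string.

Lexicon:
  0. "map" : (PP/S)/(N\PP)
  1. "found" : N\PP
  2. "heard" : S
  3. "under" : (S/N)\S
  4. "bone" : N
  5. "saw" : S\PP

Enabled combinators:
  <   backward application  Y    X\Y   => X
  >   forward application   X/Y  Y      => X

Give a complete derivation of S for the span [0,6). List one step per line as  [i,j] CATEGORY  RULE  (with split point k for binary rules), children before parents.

[0,1] (PP/S)/(N\PP)  lex  "map"
[1,2] N\PP  lex  "found"
[0,2] PP/S  >  k=1
[2,3] S  lex  "heard"
[3,4] (S/N)\S  lex  "under"
[2,4] S/N  <  k=3
[4,5] N  lex  "bone"
[2,5] S  >  k=4
[0,5] PP  >  k=2
[5,6] S\PP  lex  "saw"
[0,6] S  <  k=5

[0,6] S   <
  [0,5] PP   >
    [0,2] PP/S   >
      [0,1] "map" : (PP/S)/(N\PP)
      [1,2] "found" : N\PP
    [2,5] S   >
      [2,4] S/N   <
        [2,3] "heard" : S
        [3,4] "under" : (S/N)\S
      [4,5] "bone" : N
  [5,6] "saw" : S\PP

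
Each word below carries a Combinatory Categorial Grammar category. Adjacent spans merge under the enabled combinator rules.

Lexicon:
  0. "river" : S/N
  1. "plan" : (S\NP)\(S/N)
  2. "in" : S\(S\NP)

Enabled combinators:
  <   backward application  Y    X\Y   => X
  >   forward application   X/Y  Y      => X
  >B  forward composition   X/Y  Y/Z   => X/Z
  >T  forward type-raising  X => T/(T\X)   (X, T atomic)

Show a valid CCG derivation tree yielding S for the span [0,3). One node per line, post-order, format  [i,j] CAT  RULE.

[0,3] S   <
  [0,2] S\NP   <
    [0,1] "river" : S/N
    [1,2] "plan" : (S\NP)\(S/N)
  [2,3] "in" : S\(S\NP)

[0,1] S/N  lex  "river"
[1,2] (S\NP)\(S/N)  lex  "plan"
[0,2] S\NP  <  k=1
[2,3] S\(S\NP)  lex  "in"
[0,3] S  <  k=2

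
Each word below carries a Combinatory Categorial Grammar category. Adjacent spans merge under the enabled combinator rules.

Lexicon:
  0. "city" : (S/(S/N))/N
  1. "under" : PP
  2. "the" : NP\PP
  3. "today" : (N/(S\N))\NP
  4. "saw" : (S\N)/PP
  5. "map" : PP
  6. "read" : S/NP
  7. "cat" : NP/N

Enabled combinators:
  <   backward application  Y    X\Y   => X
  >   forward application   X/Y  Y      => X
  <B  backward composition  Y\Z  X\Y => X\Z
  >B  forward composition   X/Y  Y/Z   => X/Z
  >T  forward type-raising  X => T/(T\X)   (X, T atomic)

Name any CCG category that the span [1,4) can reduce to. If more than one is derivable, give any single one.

[0,8] S   >
  [0,6] S/(S/N)   >
    [0,1] "city" : (S/(S/N))/N
    [1,6] N   >
      [1,5] N/PP   >B
        [1,4] N/(S\N)   <
          [1,3] NP   >
            [1,2] NP/(NP\PP)   >T
              [1,2] "under" : PP
            [2,3] "the" : NP\PP
          [3,4] "today" : (N/(S\N))\NP
        [4,5] "saw" : (S\N)/PP
      [5,6] "map" : PP
  [6,8] S/N   >B
    [6,7] "read" : S/NP
    [7,8] "cat" : NP/N

N/(S\N)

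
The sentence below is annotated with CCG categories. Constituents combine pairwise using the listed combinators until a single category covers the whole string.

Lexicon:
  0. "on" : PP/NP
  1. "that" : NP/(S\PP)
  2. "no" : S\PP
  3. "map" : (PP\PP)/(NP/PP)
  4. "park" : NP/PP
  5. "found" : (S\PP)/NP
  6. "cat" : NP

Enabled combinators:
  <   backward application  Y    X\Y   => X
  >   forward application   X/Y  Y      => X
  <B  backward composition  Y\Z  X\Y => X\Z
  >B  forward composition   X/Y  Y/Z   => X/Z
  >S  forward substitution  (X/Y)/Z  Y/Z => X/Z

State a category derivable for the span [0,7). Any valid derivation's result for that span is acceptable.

S

[0,7] S   <
  [0,3] PP   >
    [0,1] "on" : PP/NP
    [1,3] NP   >
      [1,2] "that" : NP/(S\PP)
      [2,3] "no" : S\PP
  [3,7] S\PP   <B
    [3,5] PP\PP   >
      [3,4] "map" : (PP\PP)/(NP/PP)
      [4,5] "park" : NP/PP
    [5,7] S\PP   >
      [5,6] "found" : (S\PP)/NP
      [6,7] "cat" : NP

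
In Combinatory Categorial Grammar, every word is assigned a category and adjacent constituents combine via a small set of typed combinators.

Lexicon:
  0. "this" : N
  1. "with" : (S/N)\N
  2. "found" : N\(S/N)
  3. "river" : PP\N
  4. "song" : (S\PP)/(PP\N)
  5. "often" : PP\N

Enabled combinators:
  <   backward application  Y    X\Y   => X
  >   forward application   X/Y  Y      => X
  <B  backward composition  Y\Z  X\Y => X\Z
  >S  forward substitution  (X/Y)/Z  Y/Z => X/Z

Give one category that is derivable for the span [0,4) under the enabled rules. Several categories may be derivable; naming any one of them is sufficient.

[0,6] S   <
  [0,4] PP   <
    [0,3] N   <
      [0,2] S/N   <
        [0,1] "this" : N
        [1,2] "with" : (S/N)\N
      [2,3] "found" : N\(S/N)
    [3,4] "river" : PP\N
  [4,6] S\PP   >
    [4,5] "song" : (S\PP)/(PP\N)
    [5,6] "often" : PP\N

PP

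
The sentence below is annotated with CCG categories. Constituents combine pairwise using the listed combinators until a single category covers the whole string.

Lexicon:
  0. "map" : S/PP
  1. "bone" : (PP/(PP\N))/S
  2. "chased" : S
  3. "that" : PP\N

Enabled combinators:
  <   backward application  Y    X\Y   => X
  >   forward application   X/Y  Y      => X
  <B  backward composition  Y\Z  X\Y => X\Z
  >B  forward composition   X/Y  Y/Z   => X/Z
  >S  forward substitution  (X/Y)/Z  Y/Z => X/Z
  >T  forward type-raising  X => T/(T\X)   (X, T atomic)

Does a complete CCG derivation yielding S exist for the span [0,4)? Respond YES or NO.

YES

[0,4] S   >
  [0,1] "map" : S/PP
  [1,4] PP   >
    [1,3] PP/(PP\N)   >
      [1,2] "bone" : (PP/(PP\N))/S
      [2,3] "chased" : S
    [3,4] "that" : PP\N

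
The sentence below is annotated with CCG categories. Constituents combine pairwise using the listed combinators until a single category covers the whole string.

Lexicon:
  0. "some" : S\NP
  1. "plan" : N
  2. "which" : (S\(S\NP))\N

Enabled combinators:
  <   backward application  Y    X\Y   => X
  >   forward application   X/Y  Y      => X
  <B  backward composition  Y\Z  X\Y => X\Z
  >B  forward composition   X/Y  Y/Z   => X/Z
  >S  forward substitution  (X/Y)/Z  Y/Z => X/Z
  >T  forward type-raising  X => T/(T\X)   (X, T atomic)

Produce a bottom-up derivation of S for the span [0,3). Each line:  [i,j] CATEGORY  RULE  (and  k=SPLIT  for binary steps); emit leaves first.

[0,1] S\NP  lex  "some"
[1,2] N  lex  "plan"
[2,3] (S\(S\NP))\N  lex  "which"
[1,3] S\(S\NP)  <  k=2
[0,3] S  <  k=1

[0,3] S   <
  [0,1] "some" : S\NP
  [1,3] S\(S\NP)   <
    [1,2] "plan" : N
    [2,3] "which" : (S\(S\NP))\N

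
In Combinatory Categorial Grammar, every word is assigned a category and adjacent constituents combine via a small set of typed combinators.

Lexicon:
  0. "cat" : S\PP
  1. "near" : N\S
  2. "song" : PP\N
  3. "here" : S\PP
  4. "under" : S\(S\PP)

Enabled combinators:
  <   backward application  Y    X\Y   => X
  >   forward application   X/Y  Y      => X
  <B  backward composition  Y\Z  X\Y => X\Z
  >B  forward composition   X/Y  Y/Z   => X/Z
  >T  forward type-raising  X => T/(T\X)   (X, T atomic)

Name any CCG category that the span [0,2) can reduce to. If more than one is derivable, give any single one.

N\PP

[0,5] S   <
  [0,4] S\PP   <B
    [0,3] PP\PP   <B
      [0,2] N\PP   <B
        [0,1] "cat" : S\PP
        [1,2] "near" : N\S
      [2,3] "song" : PP\N
    [3,4] "here" : S\PP
  [4,5] "under" : S\(S\PP)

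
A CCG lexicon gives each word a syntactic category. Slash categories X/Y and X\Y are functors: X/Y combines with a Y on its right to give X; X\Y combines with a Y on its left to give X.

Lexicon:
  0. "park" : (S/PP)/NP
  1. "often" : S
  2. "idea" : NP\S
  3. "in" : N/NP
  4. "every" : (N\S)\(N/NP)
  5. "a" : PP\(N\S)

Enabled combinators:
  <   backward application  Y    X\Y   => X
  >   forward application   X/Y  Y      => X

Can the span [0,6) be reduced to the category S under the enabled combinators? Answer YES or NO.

YES

[0,6] S   >
  [0,3] S/PP   >
    [0,1] "park" : (S/PP)/NP
    [1,3] NP   <
      [1,2] "often" : S
      [2,3] "idea" : NP\S
  [3,6] PP   <
    [3,5] N\S   <
      [3,4] "in" : N/NP
      [4,5] "every" : (N\S)\(N/NP)
    [5,6] "a" : PP\(N\S)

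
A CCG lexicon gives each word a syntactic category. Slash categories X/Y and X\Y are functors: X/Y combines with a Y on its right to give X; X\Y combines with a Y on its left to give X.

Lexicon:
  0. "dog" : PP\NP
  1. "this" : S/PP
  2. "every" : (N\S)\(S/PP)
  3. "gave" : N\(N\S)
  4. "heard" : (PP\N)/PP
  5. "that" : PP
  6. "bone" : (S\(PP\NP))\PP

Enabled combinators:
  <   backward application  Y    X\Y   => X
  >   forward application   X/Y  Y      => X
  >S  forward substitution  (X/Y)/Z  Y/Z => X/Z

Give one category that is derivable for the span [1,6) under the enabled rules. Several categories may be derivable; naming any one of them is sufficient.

[0,7] S   <
  [0,1] "dog" : PP\NP
  [1,7] S\(PP\NP)   <
    [1,6] PP   <
      [1,4] N   <
        [1,3] N\S   <
          [1,2] "this" : S/PP
          [2,3] "every" : (N\S)\(S/PP)
        [3,4] "gave" : N\(N\S)
      [4,6] PP\N   >
        [4,5] "heard" : (PP\N)/PP
        [5,6] "that" : PP
    [6,7] "bone" : (S\(PP\NP))\PP

PP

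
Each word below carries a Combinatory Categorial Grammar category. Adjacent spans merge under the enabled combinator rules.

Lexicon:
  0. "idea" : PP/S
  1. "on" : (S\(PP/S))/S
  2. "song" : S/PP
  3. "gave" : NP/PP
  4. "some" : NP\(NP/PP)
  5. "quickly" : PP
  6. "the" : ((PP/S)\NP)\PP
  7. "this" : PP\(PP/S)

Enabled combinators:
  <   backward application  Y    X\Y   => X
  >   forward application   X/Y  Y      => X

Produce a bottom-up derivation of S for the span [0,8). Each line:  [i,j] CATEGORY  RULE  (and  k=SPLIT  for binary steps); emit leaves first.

[0,8] S   <
  [0,1] "idea" : PP/S
  [1,8] S\(PP/S)   >
    [1,2] "on" : (S\(PP/S))/S
    [2,8] S   >
      [2,3] "song" : S/PP
      [3,8] PP   <
        [3,7] PP/S   <
          [3,5] NP   <
            [3,4] "gave" : NP/PP
            [4,5] "some" : NP\(NP/PP)
          [5,7] (PP/S)\NP   <
            [5,6] "quickly" : PP
            [6,7] "the" : ((PP/S)\NP)\PP
        [7,8] "this" : PP\(PP/S)

[0,1] PP/S  lex  "idea"
[1,2] (S\(PP/S))/S  lex  "on"
[2,3] S/PP  lex  "song"
[3,4] NP/PP  lex  "gave"
[4,5] NP\(NP/PP)  lex  "some"
[3,5] NP  <  k=4
[5,6] PP  lex  "quickly"
[6,7] ((PP/S)\NP)\PP  lex  "the"
[5,7] (PP/S)\NP  <  k=6
[3,7] PP/S  <  k=5
[7,8] PP\(PP/S)  lex  "this"
[3,8] PP  <  k=7
[2,8] S  >  k=3
[1,8] S\(PP/S)  >  k=2
[0,8] S  <  k=1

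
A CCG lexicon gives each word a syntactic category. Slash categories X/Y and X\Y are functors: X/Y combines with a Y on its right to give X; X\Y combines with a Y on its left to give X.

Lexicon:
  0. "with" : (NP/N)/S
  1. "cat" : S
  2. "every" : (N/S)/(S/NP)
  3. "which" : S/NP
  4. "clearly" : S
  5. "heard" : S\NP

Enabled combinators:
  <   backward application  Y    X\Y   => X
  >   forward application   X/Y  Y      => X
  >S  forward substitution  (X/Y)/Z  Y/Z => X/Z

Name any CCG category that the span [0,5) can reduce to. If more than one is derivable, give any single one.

NP

[0,6] S   <
  [0,5] NP   >
    [0,2] NP/N   >
      [0,1] "with" : (NP/N)/S
      [1,2] "cat" : S
    [2,5] N   >
      [2,4] N/S   >
        [2,3] "every" : (N/S)/(S/NP)
        [3,4] "which" : S/NP
      [4,5] "clearly" : S
  [5,6] "heard" : S\NP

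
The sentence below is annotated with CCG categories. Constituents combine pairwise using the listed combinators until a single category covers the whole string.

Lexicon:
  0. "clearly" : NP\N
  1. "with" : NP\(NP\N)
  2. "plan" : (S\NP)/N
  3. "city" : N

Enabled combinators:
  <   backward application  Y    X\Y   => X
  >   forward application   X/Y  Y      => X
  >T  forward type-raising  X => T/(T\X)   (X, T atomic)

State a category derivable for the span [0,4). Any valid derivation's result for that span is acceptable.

[0,4] S   <
  [0,2] NP   <
    [0,1] "clearly" : NP\N
    [1,2] "with" : NP\(NP\N)
  [2,4] S\NP   >
    [2,3] "plan" : (S\NP)/N
    [3,4] "city" : N

S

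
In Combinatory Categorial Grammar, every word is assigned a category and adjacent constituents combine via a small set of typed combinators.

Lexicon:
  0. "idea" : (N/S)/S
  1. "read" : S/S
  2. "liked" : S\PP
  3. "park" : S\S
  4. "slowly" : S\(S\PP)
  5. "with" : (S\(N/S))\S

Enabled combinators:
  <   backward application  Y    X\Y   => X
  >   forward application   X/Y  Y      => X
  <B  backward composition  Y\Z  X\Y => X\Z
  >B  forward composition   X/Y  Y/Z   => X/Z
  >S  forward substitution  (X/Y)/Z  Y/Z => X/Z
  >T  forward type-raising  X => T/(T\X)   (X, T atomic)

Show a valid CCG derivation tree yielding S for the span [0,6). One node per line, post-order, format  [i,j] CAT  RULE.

[0,1] (N/S)/S  lex  "idea"
[1,2] S/S  lex  "read"
[0,2] N/S  >S  k=1
[2,3] S\PP  lex  "liked"
[3,4] S\S  lex  "park"
[2,4] S\PP  <B  k=3
[4,5] S\(S\PP)  lex  "slowly"
[2,5] S  <  k=4
[5,6] (S\(N/S))\S  lex  "with"
[2,6] S\(N/S)  <  k=5
[0,6] S  <  k=2

[0,6] S   <
  [0,2] N/S   >S
    [0,1] "idea" : (N/S)/S
    [1,2] "read" : S/S
  [2,6] S\(N/S)   <
    [2,5] S   <
      [2,4] S\PP   <B
        [2,3] "liked" : S\PP
        [3,4] "park" : S\S
      [4,5] "slowly" : S\(S\PP)
    [5,6] "with" : (S\(N/S))\S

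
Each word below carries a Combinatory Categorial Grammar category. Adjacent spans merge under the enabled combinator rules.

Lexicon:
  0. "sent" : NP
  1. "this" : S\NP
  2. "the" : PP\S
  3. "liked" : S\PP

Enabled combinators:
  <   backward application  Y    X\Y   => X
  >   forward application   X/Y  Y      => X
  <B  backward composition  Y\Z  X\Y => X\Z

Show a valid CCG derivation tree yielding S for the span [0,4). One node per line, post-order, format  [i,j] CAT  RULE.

[0,4] S   <
  [0,3] PP   <
    [0,2] S   <
      [0,1] "sent" : NP
      [1,2] "this" : S\NP
    [2,3] "the" : PP\S
  [3,4] "liked" : S\PP

[0,1] NP  lex  "sent"
[1,2] S\NP  lex  "this"
[0,2] S  <  k=1
[2,3] PP\S  lex  "the"
[0,3] PP  <  k=2
[3,4] S\PP  lex  "liked"
[0,4] S  <  k=3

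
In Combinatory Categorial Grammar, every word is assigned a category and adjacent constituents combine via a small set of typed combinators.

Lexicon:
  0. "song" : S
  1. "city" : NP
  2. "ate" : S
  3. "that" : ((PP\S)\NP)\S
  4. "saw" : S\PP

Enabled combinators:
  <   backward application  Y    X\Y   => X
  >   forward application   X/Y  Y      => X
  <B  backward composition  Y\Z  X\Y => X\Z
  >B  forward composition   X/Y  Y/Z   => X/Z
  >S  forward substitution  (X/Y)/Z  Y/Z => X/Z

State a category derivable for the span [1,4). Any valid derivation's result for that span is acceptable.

[0,5] S   <
  [0,4] PP   <
    [0,1] "song" : S
    [1,4] PP\S   <
      [1,2] "city" : NP
      [2,4] (PP\S)\NP   <
        [2,3] "ate" : S
        [3,4] "that" : ((PP\S)\NP)\S
  [4,5] "saw" : S\PP

PP\S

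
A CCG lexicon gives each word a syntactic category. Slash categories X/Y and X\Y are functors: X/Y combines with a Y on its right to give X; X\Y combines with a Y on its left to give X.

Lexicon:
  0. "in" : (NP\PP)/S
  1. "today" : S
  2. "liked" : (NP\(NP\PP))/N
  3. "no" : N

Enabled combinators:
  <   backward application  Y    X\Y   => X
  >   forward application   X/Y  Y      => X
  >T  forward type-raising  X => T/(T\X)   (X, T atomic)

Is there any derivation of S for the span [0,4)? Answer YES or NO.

NO

(NP\PP)/S S (NP\(NP\PP))/N N
CKY chart[0,4] = {N/(N\NP), NP, NP/(NP\NP), PP/(PP\NP), S/(S\NP)}; S ∉ chart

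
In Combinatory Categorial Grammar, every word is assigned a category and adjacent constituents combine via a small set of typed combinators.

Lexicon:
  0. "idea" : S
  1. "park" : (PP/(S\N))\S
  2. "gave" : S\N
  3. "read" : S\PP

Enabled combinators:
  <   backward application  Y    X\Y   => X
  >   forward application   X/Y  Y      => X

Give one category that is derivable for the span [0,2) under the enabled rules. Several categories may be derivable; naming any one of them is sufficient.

PP/(S\N)

[0,4] S   <
  [0,3] PP   >
    [0,2] PP/(S\N)   <
      [0,1] "idea" : S
      [1,2] "park" : (PP/(S\N))\S
    [2,3] "gave" : S\N
  [3,4] "read" : S\PP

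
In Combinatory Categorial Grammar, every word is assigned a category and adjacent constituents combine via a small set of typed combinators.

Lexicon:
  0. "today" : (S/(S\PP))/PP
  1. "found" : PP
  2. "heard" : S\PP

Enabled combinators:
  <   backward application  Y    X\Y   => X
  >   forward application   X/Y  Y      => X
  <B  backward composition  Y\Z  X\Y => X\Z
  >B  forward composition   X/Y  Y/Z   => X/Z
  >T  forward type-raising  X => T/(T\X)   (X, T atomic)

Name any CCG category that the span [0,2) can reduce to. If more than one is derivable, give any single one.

S/(S\PP)

[0,3] S   >
  [0,2] S/(S\PP)   >
    [0,1] "today" : (S/(S\PP))/PP
    [1,2] "found" : PP
  [2,3] "heard" : S\PP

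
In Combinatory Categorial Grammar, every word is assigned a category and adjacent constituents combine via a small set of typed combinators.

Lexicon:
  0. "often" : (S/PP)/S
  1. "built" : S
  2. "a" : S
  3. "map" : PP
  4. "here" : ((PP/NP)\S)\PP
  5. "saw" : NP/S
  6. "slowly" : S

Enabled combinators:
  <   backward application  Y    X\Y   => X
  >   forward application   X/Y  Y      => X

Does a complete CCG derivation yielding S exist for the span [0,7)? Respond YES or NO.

[0,7] S   >
  [0,2] S/PP   >
    [0,1] "often" : (S/PP)/S
    [1,2] "built" : S
  [2,7] PP   >
    [2,5] PP/NP   <
      [2,3] "a" : S
      [3,5] (PP/NP)\S   <
        [3,4] "map" : PP
        [4,5] "here" : ((PP/NP)\S)\PP
    [5,7] NP   >
      [5,6] "saw" : NP/S
      [6,7] "slowly" : S

YES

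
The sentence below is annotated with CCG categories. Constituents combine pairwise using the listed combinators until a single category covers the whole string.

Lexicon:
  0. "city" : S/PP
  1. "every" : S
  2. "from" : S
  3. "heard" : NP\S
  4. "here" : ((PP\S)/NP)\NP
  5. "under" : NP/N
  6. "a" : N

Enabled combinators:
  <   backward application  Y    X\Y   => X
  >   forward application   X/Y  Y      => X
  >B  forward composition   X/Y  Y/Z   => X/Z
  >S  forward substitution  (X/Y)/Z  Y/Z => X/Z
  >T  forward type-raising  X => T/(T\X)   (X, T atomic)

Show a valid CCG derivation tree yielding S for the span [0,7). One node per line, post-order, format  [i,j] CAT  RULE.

[0,1] S/PP  lex  "city"
[1,2] S  lex  "every"
[2,3] S  lex  "from"
[3,4] NP\S  lex  "heard"
[2,4] NP  <  k=3
[4,5] ((PP\S)/NP)\NP  lex  "here"
[2,5] (PP\S)/NP  <  k=4
[5,6] NP/N  lex  "under"
[6,7] N  lex  "a"
[5,7] NP  >  k=6
[2,7] PP\S  >  k=5
[1,7] PP  <  k=2
[0,7] S  >  k=1

[0,7] S   >
  [0,1] "city" : S/PP
  [1,7] PP   <
    [1,2] "every" : S
    [2,7] PP\S   >
      [2,5] (PP\S)/NP   <
        [2,4] NP   <
          [2,3] "from" : S
          [3,4] "heard" : NP\S
        [4,5] "here" : ((PP\S)/NP)\NP
      [5,7] NP   >
        [5,6] "under" : NP/N
        [6,7] "a" : N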